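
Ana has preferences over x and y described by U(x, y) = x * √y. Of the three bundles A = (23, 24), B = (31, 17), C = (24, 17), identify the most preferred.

Bundle B

Evaluate utility at each bundle:
U(A) = 112.677.
U(B) = 127.816.
U(C) = 98.955.
Highest utility is B, so B ≻ A ≻ C.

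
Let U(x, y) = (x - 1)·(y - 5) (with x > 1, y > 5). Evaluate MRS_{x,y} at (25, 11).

MRS = 0.25

MU_x = (y−5), MU_y = (x−1).
MRS = (y−5)/(x−1).
At (25, 11): MRS = 0.25.
So at (25, 11) the consumer would give up 0.25 units of y for one more unit of x.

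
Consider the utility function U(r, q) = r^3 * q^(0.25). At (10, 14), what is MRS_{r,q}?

MU_r = 3·r^2·q^(0.25) and MU_q = 0.25·r^3·q^(-0.75).
MRS = MU_r/MU_q = (12)·q/r.
At (10, 14): MRS = 16.8.
So at (10, 14) the consumer would give up 16.8 units of q for one more unit of r.

MRS = 16.8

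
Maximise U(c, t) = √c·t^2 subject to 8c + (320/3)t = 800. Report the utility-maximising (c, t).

MU_c = 0.5·c^(-0.5)·t^2 and MU_t = 2·√c·t.
MRS = MU_c/MU_t = (0.25)·t/c.
Tangency: set MRS = p_c/p_t = 8/(320/3) = 3/40.
So (0.25)·t/c = 3/40, i.e. t = 0.3·c.
Substitute into the budget 8·c + (320/3)·t = 800: 40·c = 800, so c* = 20.
Then t* = 0.3·20 = 6.

c* = 20, t* = 6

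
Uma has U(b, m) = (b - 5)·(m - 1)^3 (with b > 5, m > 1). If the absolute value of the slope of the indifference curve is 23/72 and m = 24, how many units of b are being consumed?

MU_b = (m−1)^3, MU_m = 3·(b−5)·(m−1)^2.
MRS = (1/3)·(m−1)/(b−5).
Substitute m = 24: MRS = (23/3)/(b − 5). Setting this equal to 23/72 gives b − 5 = (23/3)/(23/72) = 24, so b = 29.

b = 29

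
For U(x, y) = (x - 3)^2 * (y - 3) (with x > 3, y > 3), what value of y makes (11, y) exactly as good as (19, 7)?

U(19, 7) = 1024.
Set U(11, y) = 1024 and solve.
With x = 11: (11 − 3)^2 = 64, so (y − 3) = 1024/64 = 16.
So y = 3 + 16 = 19.
Check: U(11, 19) = 1024.

y = 19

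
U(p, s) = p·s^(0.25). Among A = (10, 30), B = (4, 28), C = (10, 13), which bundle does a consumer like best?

Evaluate utility at each bundle:
U(A) = 23.403.
U(B) = 9.201.
U(C) = 18.988.
Highest utility is A, so A ≻ C ≻ B.

Bundle A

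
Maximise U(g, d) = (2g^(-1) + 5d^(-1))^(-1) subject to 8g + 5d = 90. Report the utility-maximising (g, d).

g* = 5, d* = 10

For CES with ρ = -1, MRS = (2/5)·(d/g)^2.
Tangency: set MRS = p_g/p_d = 8/5 = 1.6.
So (d/g)^2 = 4; taking the square root, d/g = 2, i.e. d = 2·g.
Substitute into the budget 8·g + 5·d = 90: 18·g = 90, so g* = 5 and d* = 2·5 = 10.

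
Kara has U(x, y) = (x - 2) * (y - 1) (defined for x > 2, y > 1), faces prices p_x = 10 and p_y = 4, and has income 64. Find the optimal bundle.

x* = 4, y* = 6

MU_x = (y−1), MU_y = (x−2).
MRS = (y−1)/(x−2).
Tangency: set MRS = p_x/p_y = 10/4 = 2.5.
So (y − 1)/(x − 2) = 2.5, i.e. (y − 1) = 2.5·(x − 2).
Rewrite the budget in excess-of-subsistence terms: 10·(x − 2) + 4·(y − 1) = 64 − 10·2 − 4·1 = 40.
Substituting, 20·(x − 2) = 40, so x − 2 = 2 and x* = 4.
Then y − 1 = 2.5·2 = 5, so y* = 6.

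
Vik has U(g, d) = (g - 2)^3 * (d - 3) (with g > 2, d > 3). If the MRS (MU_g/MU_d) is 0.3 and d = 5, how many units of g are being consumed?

g = 22

MU_g = 3·(g−2)^2·(d−3), MU_d = (g−2)^3.
MRS = (3/1)·(d−3)/(g−2).
Substitute d = 5: MRS = 6/(g − 2). Setting this equal to 0.3 gives g − 2 = 6/0.3 = 20, so g = 22.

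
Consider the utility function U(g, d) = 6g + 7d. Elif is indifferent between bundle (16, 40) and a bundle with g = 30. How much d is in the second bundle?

d = 28

U(16, 40) = 376.
Set U(30, d) = 376 and solve.
6·30 + 7d = 376 ⇒ 7d = 196 ⇒ d = 28.
Check: U(30, 28) = 376.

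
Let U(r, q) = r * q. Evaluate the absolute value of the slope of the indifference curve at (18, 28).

MRS = 14/9

MU_r = q and MU_q = r.
MRS = MU_r/MU_q = q/r.
At (18, 28): MRS = 14/9.
So at (18, 28) the consumer would give up 14/9 units of q for one more unit of r.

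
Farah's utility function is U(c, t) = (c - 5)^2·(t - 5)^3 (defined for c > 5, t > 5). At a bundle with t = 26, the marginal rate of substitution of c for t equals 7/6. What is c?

c = 17

MU_c = 2·(c−5)·(t−5)^3, MU_t = 3·(c−5)^2·(t−5)^2.
MRS = (2/3)·(t−5)/(c−5).
Substitute t = 26: MRS = 14/(c − 5). Setting this equal to 7/6 gives c − 5 = 14/(7/6) = 12, so c = 17.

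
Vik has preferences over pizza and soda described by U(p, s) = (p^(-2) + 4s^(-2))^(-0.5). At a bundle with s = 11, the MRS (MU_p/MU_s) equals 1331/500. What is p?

p = 5

For CES with ρ = -2, MRS = (1/4)·(s/p)^3.
Setting (1/4)·(11/p)^3 = 1331/500 gives (11/p)^3 = 1331/125, so 11/p = 2.2 and p = 5.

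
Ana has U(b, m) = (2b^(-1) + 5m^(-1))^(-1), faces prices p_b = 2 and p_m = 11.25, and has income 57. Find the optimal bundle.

For CES with ρ = -1, MRS = (2/5)·(m/b)^2.
Tangency: set MRS = p_b/p_m = 2/11.25 = 8/45.
So (m/b)^2 = 4/9; taking the square root, m/b = 2/3, i.e. m = (2/3)·b.
Substitute into the budget 2·b + 11.25·m = 57: 9.5·b = 57, so b* = 6 and m* = (2/3)·6 = 4.

b* = 6, m* = 4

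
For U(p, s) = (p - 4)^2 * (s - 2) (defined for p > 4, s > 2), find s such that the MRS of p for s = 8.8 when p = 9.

s = 24

MU_p = 2·(p−4)·(s−2), MU_s = (p−4)^2.
MRS = (2/1)·(s−2)/(p−4).
Substitute p = 9: MRS = (s − 2)/2.5. Setting this equal to 8.8 gives s − 2 = 8.8·2.5 = 22, so s = 24.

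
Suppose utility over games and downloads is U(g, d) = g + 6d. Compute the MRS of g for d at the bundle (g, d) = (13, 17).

MRS = 1/6

MU_g = 1, MU_d = 6, so MRS = 1/6 at every bundle.
At (13, 17): MRS = 1/6.
That is, one extra unit of g is worth 1/6 units of d at the margin.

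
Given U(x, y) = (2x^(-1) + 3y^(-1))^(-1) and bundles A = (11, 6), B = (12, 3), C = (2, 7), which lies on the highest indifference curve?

Evaluate utility at each bundle:
U(A) = 1.467.
U(B) = 0.857.
U(C) = 0.700.
Highest utility is A, so A ≻ B ≻ C.

Bundle A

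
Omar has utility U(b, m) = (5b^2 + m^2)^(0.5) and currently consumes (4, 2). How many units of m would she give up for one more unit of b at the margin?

For CES with ρ = 2, MRS = (5/1)·(m/b)^(-1).
At (4, 2): MRS = 10.
The indifference curve has slope −10 at this bundle.

MRS = 10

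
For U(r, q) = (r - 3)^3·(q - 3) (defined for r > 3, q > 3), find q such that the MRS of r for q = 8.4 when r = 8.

MU_r = 3·(r−3)^2·(q−3), MU_q = (r−3)^3.
MRS = (3/1)·(q−3)/(r−3).
Substitute r = 8: MRS = (q − 3)/(5/3). Setting this equal to 8.4 gives q − 3 = 8.4·(5/3) = 14, so q = 17.

q = 17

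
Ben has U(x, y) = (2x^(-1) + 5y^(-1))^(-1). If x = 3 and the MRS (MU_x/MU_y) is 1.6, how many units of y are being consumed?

y = 6

For CES with ρ = -1, MRS = (2/5)·(y/x)^2.
Setting (2/5)·(y/3)^2 = 1.6 gives (y/3)^2 = 4, so y/3 = 2 and y = 6.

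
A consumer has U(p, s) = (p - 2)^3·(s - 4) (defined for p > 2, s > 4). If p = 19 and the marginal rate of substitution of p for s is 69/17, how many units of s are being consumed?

MU_p = 3·(p−2)^2·(s−4), MU_s = (p−2)^3.
MRS = (3/1)·(s−4)/(p−2).
Substitute p = 19: MRS = (s − 4)/(17/3). Setting this equal to 69/17 gives s − 4 = (69/17)·(17/3) = 23, so s = 27.

s = 27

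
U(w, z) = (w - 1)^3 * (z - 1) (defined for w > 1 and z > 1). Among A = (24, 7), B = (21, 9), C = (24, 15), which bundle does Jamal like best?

Evaluate utility at each bundle:
U(A) = 73002.
U(B) = 64000.
U(C) = 170338.
Highest utility is C, so C ≻ A ≻ B.

Bundle C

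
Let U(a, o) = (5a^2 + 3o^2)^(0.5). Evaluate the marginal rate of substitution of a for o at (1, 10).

For CES with ρ = 2, MRS = (5/3)·(o/a)^(-1).
At (1, 10): MRS = 1/6.
The indifference curve has slope −1/6 at this bundle.

MRS = 1/6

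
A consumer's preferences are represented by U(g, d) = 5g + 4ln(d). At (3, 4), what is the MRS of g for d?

MU_g = 5, MU_d = 4/d.
MRS = 5 ÷ (4/d).
At (3, 4): MRS = 5.
That is, one extra unit of g is worth 5 units of d at the margin.

MRS = 5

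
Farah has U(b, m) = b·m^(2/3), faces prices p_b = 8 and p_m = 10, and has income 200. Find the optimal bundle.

MU_b = m^(2/3) and MU_m = 2/3·b·m^(-1/3).
MRS = MU_b/MU_m = (1.5)·m/b.
Tangency: set MRS = p_b/p_m = 8/10 = 0.8.
So (1.5)·m/b = 0.8, i.e. m = (8/15)·b.
Substitute into the budget 8·b + 10·m = 200: (40/3)·b = 200, so b* = 15.
Then m* = (8/15)·15 = 8.

b* = 15, m* = 8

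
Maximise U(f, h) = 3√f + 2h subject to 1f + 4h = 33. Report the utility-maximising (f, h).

f* = 9, h* = 6

MU_f = 3/(2√f), MU_h = 2.
MRS = 3/(2√f) ÷ 2.
Tangency: set MRS = p_f/p_h = 1/4 = 0.25.
MRS depends only on f: 0.75/√f = 0.25 ⇒ √f = 0.75/0.25 = 3 ⇒ f* = 9.
From the budget, 4·h = 33 − 1·9 = 24, so h* = 6.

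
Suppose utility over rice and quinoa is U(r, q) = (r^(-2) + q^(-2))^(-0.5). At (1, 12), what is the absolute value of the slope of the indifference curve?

MRS = 1728

For CES with ρ = -2, MRS = (q/r)^3.
At (1, 12): MRS = 1728.
So at (1, 12) the consumer would give up 1728 units of q for one more unit of r.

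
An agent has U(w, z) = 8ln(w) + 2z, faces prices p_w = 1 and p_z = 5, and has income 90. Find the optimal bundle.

w* = 20, z* = 14

MU_w = 8/w, MU_z = 2.
MRS = 8/w ÷ 2.
Tangency: set MRS = p_w/p_z = 1/5 = 0.2.
MRS depends only on w: 4/w = 0.2 ⇒ w* = 4/0.2 = 20.
From the budget, 5·z = 90 − 1·20 = 70, so z* = 14.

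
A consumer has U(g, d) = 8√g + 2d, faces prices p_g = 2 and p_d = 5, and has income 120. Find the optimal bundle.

MU_g = 8/(2√g), MU_d = 2.
MRS = 8/(2√g) ÷ 2.
Tangency: set MRS = p_g/p_d = 2/5 = 0.4.
MRS depends only on g: 2/√g = 0.4 ⇒ √g = 2/0.4 = 5 ⇒ g* = 25.
From the budget, 5·d = 120 − 2·25 = 70, so d* = 14.

g* = 25, d* = 14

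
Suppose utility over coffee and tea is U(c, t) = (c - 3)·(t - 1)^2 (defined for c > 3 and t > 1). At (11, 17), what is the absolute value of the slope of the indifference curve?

MRS = 1

MU_c = (t−1)^2, MU_t = 2·(c−3)·(t−1).
MRS = (1/2)·(t−1)/(c−3).
At (11, 17): MRS = 1.
The indifference curve has slope −1 at this bundle.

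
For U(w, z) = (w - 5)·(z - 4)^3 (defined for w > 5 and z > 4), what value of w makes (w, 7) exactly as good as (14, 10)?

U(14, 10) = 1944.
Set U(w, 7) = 1944 and solve.
With z = 7: (7 − 4)^3 = 27, so (w − 5) = 1944/27 = 72.
So w = 5 + 72 = 77.
Check: U(77, 7) = 1944.

w = 77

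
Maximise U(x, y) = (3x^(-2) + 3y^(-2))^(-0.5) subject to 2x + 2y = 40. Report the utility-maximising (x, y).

For CES with ρ = -2, MRS = (y/x)^3.
Tangency: set MRS = p_x/p_y = 2/2 = 1.
So (y/x)^3 = 1; taking the cube root, y/x = 1, i.e. y = x.
Substitute into the budget 2·x + 2·y = 40: 4·x = 40, so x* = 10 and y* = 10.

x* = 10, y* = 10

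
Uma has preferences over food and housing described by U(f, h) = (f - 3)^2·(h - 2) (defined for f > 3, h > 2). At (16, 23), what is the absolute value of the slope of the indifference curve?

MRS = 42/13

MU_f = 2·(f−3)·(h−2), MU_h = (f−3)^2.
MRS = (2/1)·(h−2)/(f−3).
At (16, 23): MRS = 42/13.
The indifference curve has slope −42/13 at this bundle.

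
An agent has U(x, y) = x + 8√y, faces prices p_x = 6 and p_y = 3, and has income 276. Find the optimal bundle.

x* = 14, y* = 64

MU_x = 1, MU_y = 8/(2√y).
MRS = 1 ÷ (8/(2√y)).
Tangency: set MRS = p_x/p_y = 6/3 = 2.
MRS depends only on y: 0.25·√y = 2 ⇒ √y = 2/0.25 = 8 ⇒ y* = 64.
From the budget, 6·x = 276 − 3·64 = 84, so x* = 14.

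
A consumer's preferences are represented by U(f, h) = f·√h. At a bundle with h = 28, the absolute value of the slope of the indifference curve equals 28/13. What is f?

MU_f = √h and MU_h = 0.5·f·h^(-0.5).
MRS = MU_f/MU_h = (2)·h/f.
Substitute h = 28: MRS = 56/f. Setting 56/f = 28/13 gives f = 56/(28/13) = 26.

f = 26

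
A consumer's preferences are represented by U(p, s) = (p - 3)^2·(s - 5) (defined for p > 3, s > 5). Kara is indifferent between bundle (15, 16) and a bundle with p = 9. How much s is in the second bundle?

s = 49

U(15, 16) = 1584.
Set U(9, s) = 1584 and solve.
With p = 9: (9 − 3)^2 = 36, so (s − 5) = 1584/36 = 44.
So s = 5 + 44 = 49.
Check: U(9, 49) = 1584.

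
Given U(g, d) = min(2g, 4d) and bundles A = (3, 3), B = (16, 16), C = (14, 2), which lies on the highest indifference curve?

Evaluate utility at each bundle:
U(A) = 6.
U(B) = 32.
U(C) = 8.
Highest utility is B, so B ≻ C ≻ A.

Bundle B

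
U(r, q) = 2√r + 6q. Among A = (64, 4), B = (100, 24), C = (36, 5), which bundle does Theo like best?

Evaluate utility at each bundle:
U(A) = 40.000.
U(B) = 164.000.
U(C) = 42.000.
Highest utility is B, so B ≻ C ≻ A.

Bundle B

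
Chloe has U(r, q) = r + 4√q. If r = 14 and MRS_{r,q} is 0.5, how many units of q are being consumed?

MU_r = 1, MU_q = 4/(2√q).
MRS = 1 ÷ (4/(2√q)).
MRS depends only on q: 0.5·√q = 0.5 ⇒ √q = 0.5/0.5 = 1 ⇒ q = 1.

q = 1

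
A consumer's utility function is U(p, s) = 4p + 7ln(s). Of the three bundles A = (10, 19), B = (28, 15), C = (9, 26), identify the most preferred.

Bundle B

Evaluate utility at each bundle:
U(A) = 60.611.
U(B) = 130.956.
U(C) = 58.807.
Highest utility is B, so B ≻ A ≻ C.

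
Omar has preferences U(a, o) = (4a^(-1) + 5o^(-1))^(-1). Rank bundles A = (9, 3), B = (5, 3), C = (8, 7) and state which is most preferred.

Evaluate utility at each bundle:
U(A) = 0.474.
U(B) = 0.405.
U(C) = 0.824.
Highest utility is C, so C ≻ A ≻ B.

Bundle C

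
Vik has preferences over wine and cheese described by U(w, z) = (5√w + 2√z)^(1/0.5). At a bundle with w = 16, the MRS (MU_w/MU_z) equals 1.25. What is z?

z = 4

For CES with ρ = 0.5, MRS = (5/2)·√(z/w).
Setting (5/2)·√(z/16) = 1.25 gives √(z/16) = 0.5, so z/16 = 0.25 and z = 4.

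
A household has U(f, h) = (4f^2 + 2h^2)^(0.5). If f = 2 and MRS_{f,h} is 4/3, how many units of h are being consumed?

h = 3

For CES with ρ = 2, MRS = (4/2)·(h/f)^(-1).
Setting (4/2)·(h/2)^(-1) = 4/3 gives (h/2)^(-1) = 2/3, so h/2 = 1.5 and h = 3.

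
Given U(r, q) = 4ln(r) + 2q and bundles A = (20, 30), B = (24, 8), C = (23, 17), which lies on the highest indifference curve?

Bundle A

Evaluate utility at each bundle:
U(A) = 71.983.
U(B) = 28.712.
U(C) = 46.542.
Highest utility is A, so A ≻ C ≻ B.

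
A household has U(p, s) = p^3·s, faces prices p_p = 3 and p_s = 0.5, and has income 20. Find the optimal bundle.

p* = 5, s* = 10

MU_p = 3·p^2·s and MU_s = p^3.
MRS = MU_p/MU_s = (3/1)·s/p.
Tangency: set MRS = p_p/p_s = 3/0.5 = 6.
So (3/1)·s/p = 6, i.e. s = 2·p.
Substitute into the budget 3·p + 0.5·s = 20: 4·p = 20, so p* = 5.
Then s* = 2·5 = 10.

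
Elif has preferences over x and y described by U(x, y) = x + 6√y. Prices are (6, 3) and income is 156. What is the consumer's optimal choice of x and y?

x* = 8, y* = 36

MU_x = 1, MU_y = 6/(2√y).
MRS = 1 ÷ (6/(2√y)).
Tangency: set MRS = p_x/p_y = 6/3 = 2.
MRS depends only on y: (1/3)·√y = 2 ⇒ √y = 2/(1/3) = 6 ⇒ y* = 36.
From the budget, 6·x = 156 − 3·36 = 48, so x* = 8.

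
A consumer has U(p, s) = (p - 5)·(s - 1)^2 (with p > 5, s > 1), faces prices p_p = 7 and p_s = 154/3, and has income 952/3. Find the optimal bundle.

MU_p = (s−1)^2, MU_s = 2·(p−5)·(s−1).
MRS = (1/2)·(s−1)/(p−5).
Tangency: set MRS = p_p/p_s = 7/(154/3) = 3/22.
So (1/2)·(s − 1)/(p − 5) = 3/22, i.e. (s − 1) = (3/11)·(p − 5).
Rewrite the budget in excess-of-subsistence terms: 7·(p − 5) + (154/3)·(s − 1) = 952/3 − 7·5 − (154/3)·1 = 231.
Substituting, 21·(p − 5) = 231, so p − 5 = 11 and p* = 16.
Then s − 1 = (3/11)·11 = 3, so s* = 4.

p* = 16, s* = 4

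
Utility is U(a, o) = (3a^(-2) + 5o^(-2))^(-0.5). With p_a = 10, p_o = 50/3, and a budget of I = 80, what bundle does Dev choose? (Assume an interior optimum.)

a* = 3, o* = 3

For CES with ρ = -2, MRS = (3/5)·(o/a)^3.
Tangency: set MRS = p_a/p_o = 10/(50/3) = 0.6.
So (o/a)^3 = 1; taking the cube root, o/a = 1, i.e. o = a.
Substitute into the budget 10·a + (50/3)·o = 80: (80/3)·a = 80, so a* = 3 and o* = 3.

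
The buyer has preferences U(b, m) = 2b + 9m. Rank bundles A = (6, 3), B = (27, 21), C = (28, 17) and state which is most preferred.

Bundle B

Evaluate utility at each bundle:
U(A) = 39.
U(B) = 243.
U(C) = 209.
Highest utility is B, so B ≻ C ≻ A.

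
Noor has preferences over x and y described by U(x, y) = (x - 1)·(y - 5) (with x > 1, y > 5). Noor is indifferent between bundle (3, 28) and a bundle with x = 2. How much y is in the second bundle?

U(3, 28) = 46.
Set U(2, y) = 46 and solve.
With x = 2: (2 − 1) = 1, so (y − 5) = 46/1 = 46.
So y = 5 + 46 = 51.
Check: U(2, 51) = 46.

y = 51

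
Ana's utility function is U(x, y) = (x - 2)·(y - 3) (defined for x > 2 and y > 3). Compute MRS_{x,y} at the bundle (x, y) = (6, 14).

MRS = 2.75

MU_x = (y−3), MU_y = (x−2).
MRS = (y−3)/(x−2).
At (6, 14): MRS = 2.75.
The indifference curve has slope −2.75 at this bundle.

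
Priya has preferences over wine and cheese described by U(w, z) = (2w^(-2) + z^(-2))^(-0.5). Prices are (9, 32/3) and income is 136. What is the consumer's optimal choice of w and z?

w* = 8, z* = 6

For CES with ρ = -2, MRS = (2/1)·(z/w)^3.
Tangency: set MRS = p_w/p_z = 9/(32/3) = 27/32.
So (z/w)^3 = 27/64; taking the cube root, z/w = 0.75, i.e. z = 0.75·w.
Substitute into the budget 9·w + (32/3)·z = 136: 17·w = 136, so w* = 8 and z* = 0.75·8 = 6.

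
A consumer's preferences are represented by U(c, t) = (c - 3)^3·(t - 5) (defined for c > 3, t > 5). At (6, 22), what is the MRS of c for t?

MU_c = 3·(c−3)^2·(t−5), MU_t = (c−3)^3.
MRS = (3/1)·(t−5)/(c−3).
At (6, 22): MRS = 17.
That is, one extra unit of c is worth 17 units of t at the margin.

MRS = 17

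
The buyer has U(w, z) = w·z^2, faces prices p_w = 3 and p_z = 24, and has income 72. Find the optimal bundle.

MU_w = z^2 and MU_z = 2·w·z.
MRS = MU_w/MU_z = (1/2)·z/w.
Tangency: set MRS = p_w/p_z = 3/24 = 0.125.
So (1/2)·z/w = 0.125, i.e. z = 0.25·w.
Substitute into the budget 3·w + 24·z = 72: 9·w = 72, so w* = 8.
Then z* = 0.25·8 = 2.

w* = 8, z* = 2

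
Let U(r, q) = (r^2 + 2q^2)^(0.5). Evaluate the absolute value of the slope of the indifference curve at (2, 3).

MRS = 1/3

For CES with ρ = 2, MRS = (1/2)·(q/r)^(-1).
At (2, 3): MRS = 1/3.
So at (2, 3) the consumer would give up 1/3 units of q for one more unit of r.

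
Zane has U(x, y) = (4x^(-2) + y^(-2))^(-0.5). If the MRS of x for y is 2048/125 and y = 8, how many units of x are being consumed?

For CES with ρ = -2, MRS = (4/1)·(y/x)^3.
Setting (4/1)·(8/x)^3 = 2048/125 gives (8/x)^3 = 512/125, so 8/x = 1.6 and x = 5.

x = 5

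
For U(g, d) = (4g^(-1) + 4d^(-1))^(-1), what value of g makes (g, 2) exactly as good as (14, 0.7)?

U depends on (g, d) only through S = 4g^(-1) + 4d^(-1), so equal utility means equal S. At (14, 0.7): S = 6.
With d = 2: 4·2^(-1) = 2, so 4g^(-1) = 6 − 2 = 4, i.e. g^(-1) = 1.
Hence g = 1/1 = 1.
Check: U(1, 2) = 0.1667.

g = 1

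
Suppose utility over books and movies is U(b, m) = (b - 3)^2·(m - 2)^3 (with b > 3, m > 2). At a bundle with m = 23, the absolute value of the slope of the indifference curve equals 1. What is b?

b = 17

MU_b = 2·(b−3)·(m−2)^3, MU_m = 3·(b−3)^2·(m−2)^2.
MRS = (2/3)·(m−2)/(b−3).
Substitute m = 23: MRS = 14/(b − 3). Setting this equal to 1 gives b − 3 = 14/1 = 14, so b = 17.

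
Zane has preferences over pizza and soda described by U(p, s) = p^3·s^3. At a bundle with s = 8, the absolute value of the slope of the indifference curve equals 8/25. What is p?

p = 25

MU_p = 3·p^2·s^3 and MU_s = 3·p^3·s^2.
MRS = MU_p/MU_s = s/p.
Substitute s = 8: MRS = 8/p. Setting 8/p = 8/25 gives p = 8/(8/25) = 25.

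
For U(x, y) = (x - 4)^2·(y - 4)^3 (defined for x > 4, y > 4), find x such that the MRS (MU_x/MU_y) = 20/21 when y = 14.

x = 11

MU_x = 2·(x−4)·(y−4)^3, MU_y = 3·(x−4)^2·(y−4)^2.
MRS = (2/3)·(y−4)/(x−4).
Substitute y = 14: MRS = (20/3)/(x − 4). Setting this equal to 20/21 gives x − 4 = (20/3)/(20/21) = 7, so x = 11.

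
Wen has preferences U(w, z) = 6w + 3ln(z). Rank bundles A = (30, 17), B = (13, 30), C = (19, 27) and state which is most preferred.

Bundle A

Evaluate utility at each bundle:
U(A) = 188.500.
U(B) = 88.204.
U(C) = 123.888.
Highest utility is A, so A ≻ C ≻ B.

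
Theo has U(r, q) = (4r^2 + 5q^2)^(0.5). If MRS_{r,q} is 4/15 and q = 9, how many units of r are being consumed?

r = 3

For CES with ρ = 2, MRS = (4/5)·(q/r)^(-1).
Setting (4/5)·(9/r)^(-1) = 4/15 gives (9/r)^(-1) = 1/3, so 9/r = 3 and r = 3.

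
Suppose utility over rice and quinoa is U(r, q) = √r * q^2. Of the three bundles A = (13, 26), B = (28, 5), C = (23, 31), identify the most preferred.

Evaluate utility at each bundle:
U(A) = 2437.353.
U(B) = 132.288.
U(C) = 4608.794.
Highest utility is C, so C ≻ A ≻ B.

Bundle C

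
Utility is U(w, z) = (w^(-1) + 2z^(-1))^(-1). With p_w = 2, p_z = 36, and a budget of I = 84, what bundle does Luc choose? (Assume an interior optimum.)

w* = 6, z* = 2

For CES with ρ = -1, MRS = (1/2)·(z/w)^2.
Tangency: set MRS = p_w/p_z = 2/36 = 1/18.
So (z/w)^2 = 1/9; taking the square root, z/w = 1/3, i.e. z = (1/3)·w.
Substitute into the budget 2·w + 36·z = 84: 14·w = 84, so w* = 6 and z* = (1/3)·6 = 2.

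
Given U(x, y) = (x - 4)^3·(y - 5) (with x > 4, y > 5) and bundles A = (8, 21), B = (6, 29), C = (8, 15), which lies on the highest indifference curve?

Bundle A

Evaluate utility at each bundle:
U(A) = 1024.
U(B) = 192.
U(C) = 640.
Highest utility is A, so A ≻ C ≻ B.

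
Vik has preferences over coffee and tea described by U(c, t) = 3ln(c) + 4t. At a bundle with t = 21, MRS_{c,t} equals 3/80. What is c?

MU_c = 3/c, MU_t = 4.
MRS = 3/c ÷ 4.
MRS depends only on c: 0.75/c = 3/80 ⇒ c = 0.75/(3/80) = 20.

c = 20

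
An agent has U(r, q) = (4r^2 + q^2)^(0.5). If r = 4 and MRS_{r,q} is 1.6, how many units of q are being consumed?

q = 10

For CES with ρ = 2, MRS = (4/1)·(q/r)^(-1).
Setting (4/1)·(q/4)^(-1) = 1.6 gives (q/4)^(-1) = 0.4, so q/4 = 2.5 and q = 10.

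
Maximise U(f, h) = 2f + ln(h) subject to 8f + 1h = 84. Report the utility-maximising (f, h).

f* = 10, h* = 4

MU_f = 2, MU_h = 1/h.
MRS = 2 ÷ (1/h).
Tangency: set MRS = p_f/p_h = 8/1 = 8.
MRS depends only on h: 2·h = 8 ⇒ h* = 8/2 = 4.
From the budget, 8·f = 84 − 1·4 = 80, so f* = 10.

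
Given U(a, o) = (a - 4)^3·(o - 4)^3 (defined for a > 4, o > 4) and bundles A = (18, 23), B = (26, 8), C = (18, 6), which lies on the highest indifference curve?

Bundle A

Evaluate utility at each bundle:
U(A) = 18821096.
U(B) = 681472.
U(C) = 21952.
Highest utility is A, so A ≻ B ≻ C.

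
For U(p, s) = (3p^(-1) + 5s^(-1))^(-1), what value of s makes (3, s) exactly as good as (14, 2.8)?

U depends on (p, s) only through S = 3p^(-1) + 5s^(-1), so equal utility means equal S. At (14, 2.8): S = 2.
With p = 3: 3·3^(-1) = 1, so 5s^(-1) = 2 − 1 = 1, i.e. s^(-1) = 0.2.
Hence s = 1/0.2 = 5.
Check: U(3, 5) = 0.5.

s = 5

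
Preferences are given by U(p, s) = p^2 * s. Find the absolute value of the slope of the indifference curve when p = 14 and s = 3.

MRS = 3/7

MU_p = 2·p·s and MU_s = p^2.
MRS = MU_p/MU_s = (2/1)·s/p.
At (14, 3): MRS = 3/7.
So at (14, 3) the consumer would give up 3/7 units of s for one more unit of p.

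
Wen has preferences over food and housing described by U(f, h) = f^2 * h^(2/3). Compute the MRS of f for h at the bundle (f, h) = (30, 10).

MRS = 1

MU_f = 2·f·h^(2/3) and MU_h = 2/3·f^2·h^(-1/3).
MRS = MU_f/MU_h = (3)·h/f.
At (30, 10): MRS = 1.
That is, one extra unit of f is worth 1 units of h at the margin.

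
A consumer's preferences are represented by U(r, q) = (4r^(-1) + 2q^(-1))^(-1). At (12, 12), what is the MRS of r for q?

MRS = 2

For CES with ρ = -1, MRS = (4/2)·(q/r)^2.
At (12, 12): MRS = 2.
So at (12, 12) the consumer would give up 2 units of q for one more unit of r.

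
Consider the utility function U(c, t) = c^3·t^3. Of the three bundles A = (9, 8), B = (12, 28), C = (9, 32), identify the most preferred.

Evaluate utility at each bundle:
U(A) = 373248.
U(B) = 37933056.
U(C) = 23887872.
Highest utility is B, so B ≻ C ≻ A.

Bundle B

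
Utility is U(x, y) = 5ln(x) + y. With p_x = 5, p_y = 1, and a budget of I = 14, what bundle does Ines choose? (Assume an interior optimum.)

MU_x = 5/x, MU_y = 1.
MRS = 5/x ÷ 1.
Tangency: set MRS = p_x/p_y = 5/1 = 5.
MRS depends only on x: 5/x = 5 ⇒ x* = 5/5 = 1.
From the budget, 1·y = 14 − 5·1 = 9, so y* = 9.

x* = 1, y* = 9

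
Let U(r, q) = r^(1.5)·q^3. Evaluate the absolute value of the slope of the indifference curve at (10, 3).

MU_r = 1.5·√r·q^3 and MU_q = 3·r^(1.5)·q^2.
MRS = MU_r/MU_q = (0.5)·q/r.
At (10, 3): MRS = 0.15.
So at (10, 3) the consumer would give up 0.15 units of q for one more unit of r.

MRS = 0.15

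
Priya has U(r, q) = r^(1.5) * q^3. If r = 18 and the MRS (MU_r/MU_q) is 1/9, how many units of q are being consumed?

q = 4

MU_r = 1.5·√r·q^3 and MU_q = 3·r^(1.5)·q^2.
MRS = MU_r/MU_q = (0.5)·q/r.
Substitute r = 18: MRS = q/36. Setting q/36 = 1/9 gives q = (1/9)·36 = 4.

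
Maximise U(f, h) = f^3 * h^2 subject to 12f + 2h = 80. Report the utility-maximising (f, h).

f* = 4, h* = 16

MU_f = 3·f^2·h^2 and MU_h = 2·f^3·h.
MRS = MU_f/MU_h = (3/2)·h/f.
Tangency: set MRS = p_f/p_h = 12/2 = 6.
So (3/2)·h/f = 6, i.e. h = 4·f.
Substitute into the budget 12·f + 2·h = 80: 20·f = 80, so f* = 4.
Then h* = 4·4 = 16.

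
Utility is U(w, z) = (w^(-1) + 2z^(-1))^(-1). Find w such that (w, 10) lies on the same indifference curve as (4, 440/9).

w = 11

U depends on (w, z) only through S = w^(-1) + 2z^(-1), so equal utility means equal S. At (4, 440/9): S = 16/55.
With z = 10: 2·10^(-1) = 0.2, so w^(-1) = 16/55 − 0.2 = 1/11.
Hence w = 1/(1/11) = 11.
Check: U(11, 10) = 3.4375.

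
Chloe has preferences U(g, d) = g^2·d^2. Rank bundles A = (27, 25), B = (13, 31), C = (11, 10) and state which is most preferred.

Evaluate utility at each bundle:
U(A) = 455625.
U(B) = 162409.
U(C) = 12100.
Highest utility is A, so A ≻ B ≻ C.

Bundle A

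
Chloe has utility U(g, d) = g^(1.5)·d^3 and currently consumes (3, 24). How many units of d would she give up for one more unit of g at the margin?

MRS = 4

MU_g = 1.5·√g·d^3 and MU_d = 3·g^(1.5)·d^2.
MRS = MU_g/MU_d = (0.5)·d/g.
At (3, 24): MRS = 4.
So at (3, 24) the consumer would give up 4 units of d for one more unit of g.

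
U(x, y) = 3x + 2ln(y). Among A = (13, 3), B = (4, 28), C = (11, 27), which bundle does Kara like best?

Bundle A

Evaluate utility at each bundle:
U(A) = 41.197.
U(B) = 18.664.
U(C) = 39.592.
Highest utility is A, so A ≻ C ≻ B.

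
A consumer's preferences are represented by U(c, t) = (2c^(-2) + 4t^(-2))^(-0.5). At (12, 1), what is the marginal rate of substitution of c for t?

For CES with ρ = -2, MRS = (2/4)·(t/c)^3.
At (12, 1): MRS = 1/3456.
The indifference curve has slope −1/3456 at this bundle.

MRS = 1/3456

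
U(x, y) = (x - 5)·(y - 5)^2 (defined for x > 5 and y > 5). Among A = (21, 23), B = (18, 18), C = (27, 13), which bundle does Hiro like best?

Evaluate utility at each bundle:
U(A) = 5184.
U(B) = 2197.
U(C) = 1408.
Highest utility is A, so A ≻ B ≻ C.

Bundle A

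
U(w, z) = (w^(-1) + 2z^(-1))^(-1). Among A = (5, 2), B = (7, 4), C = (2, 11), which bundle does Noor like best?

Evaluate utility at each bundle:
U(A) = 0.833.
U(B) = 1.556.
U(C) = 1.467.
Highest utility is B, so B ≻ C ≻ A.

Bundle B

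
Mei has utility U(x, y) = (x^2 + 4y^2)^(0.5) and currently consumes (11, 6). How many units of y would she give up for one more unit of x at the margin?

MRS = 11/24

For CES with ρ = 2, MRS = (1/4)·(y/x)^(-1).
At (11, 6): MRS = 11/24.
The indifference curve has slope −11/24 at this bundle.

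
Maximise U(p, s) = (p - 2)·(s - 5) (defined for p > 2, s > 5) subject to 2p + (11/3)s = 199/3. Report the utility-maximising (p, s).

MU_p = (s−5), MU_s = (p−2).
MRS = (s−5)/(p−2).
Tangency: set MRS = p_p/p_s = 2/(11/3) = 6/11.
So (s − 5)/(p − 2) = 6/11, i.e. (s − 5) = (6/11)·(p − 2).
Rewrite the budget in excess-of-subsistence terms: 2·(p − 2) + (11/3)·(s − 5) = 199/3 − 2·2 − (11/3)·5 = 44.
Substituting, 4·(p − 2) = 44, so p − 2 = 11 and p* = 13.
Then s − 5 = (6/11)·11 = 6, so s* = 11.

p* = 13, s* = 11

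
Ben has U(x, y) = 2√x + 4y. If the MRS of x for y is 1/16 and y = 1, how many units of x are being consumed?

MU_x = 2/(2√x), MU_y = 4.
MRS = 2/(2√x) ÷ 4.
MRS depends only on x: 0.25/√x = 1/16 ⇒ √x = 0.25/(1/16) = 4 ⇒ x = 16.

x = 16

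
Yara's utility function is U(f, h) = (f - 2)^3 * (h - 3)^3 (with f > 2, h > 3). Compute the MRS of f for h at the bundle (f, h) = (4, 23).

MU_f = 3·(f−2)^2·(h−3)^3, MU_h = 3·(f−2)^3·(h−3)^2.
MRS = (h−3)/(f−2).
At (4, 23): MRS = 10.
So at (4, 23) the consumer would give up 10 units of h for one more unit of f.

MRS = 10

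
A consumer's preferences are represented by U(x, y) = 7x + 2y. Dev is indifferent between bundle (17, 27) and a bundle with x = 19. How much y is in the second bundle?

U(17, 27) = 173.
Set U(19, y) = 173 and solve.
7·19 + 2y = 173 ⇒ 2y = 40 ⇒ y = 20.
Check: U(19, 20) = 173.

y = 20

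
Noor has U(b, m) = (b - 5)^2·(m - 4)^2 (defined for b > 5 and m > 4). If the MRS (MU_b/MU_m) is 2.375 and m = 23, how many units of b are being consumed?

MU_b = 2·(b−5)·(m−4)^2, MU_m = 2·(b−5)^2·(m−4).
MRS = (m−4)/(b−5).
Substitute m = 23: MRS = 19/(b − 5). Setting this equal to 2.375 gives b − 5 = 19/2.375 = 8, so b = 13.

b = 13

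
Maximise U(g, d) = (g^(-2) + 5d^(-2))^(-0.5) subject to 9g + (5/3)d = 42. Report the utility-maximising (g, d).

g* = 3, d* = 9

For CES with ρ = -2, MRS = (1/5)·(d/g)^3.
Tangency: set MRS = p_g/p_d = 9/(5/3) = 5.4.
So (d/g)^3 = 27; taking the cube root, d/g = 3, i.e. d = 3·g.
Substitute into the budget 9·g + (5/3)·d = 42: 14·g = 42, so g* = 3 and d* = 3·3 = 9.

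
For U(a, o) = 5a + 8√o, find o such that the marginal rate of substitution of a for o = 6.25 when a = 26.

o = 25

MU_a = 5, MU_o = 8/(2√o).
MRS = 5 ÷ (8/(2√o)).
MRS depends only on o: 1.25·√o = 6.25 ⇒ √o = 6.25/1.25 = 5 ⇒ o = 25.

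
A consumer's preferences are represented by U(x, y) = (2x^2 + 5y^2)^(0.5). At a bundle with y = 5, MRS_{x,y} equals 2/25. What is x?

For CES with ρ = 2, MRS = (2/5)·(y/x)^(-1).
Setting (2/5)·(5/x)^(-1) = 2/25 gives (5/x)^(-1) = 0.2, so 5/x = 5 and x = 1.

x = 1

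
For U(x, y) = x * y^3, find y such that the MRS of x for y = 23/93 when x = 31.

y = 23

MU_x = y^3 and MU_y = 3·x·y^2.
MRS = MU_x/MU_y = (1/3)·y/x.
Substitute x = 31: MRS = y/93. Setting y/93 = 23/93 gives y = (23/93)·93 = 23.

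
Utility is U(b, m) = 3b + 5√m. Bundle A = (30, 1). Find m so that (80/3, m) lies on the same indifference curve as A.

m = 9

U(30, 1) = 95.
Set U(80/3, m) = 95 and solve.
With b = 80/3: 5√m = 95 − 3·80/3 = 15, so √m = 3 and m = 9.
Check: U(80/3, 9) = 95.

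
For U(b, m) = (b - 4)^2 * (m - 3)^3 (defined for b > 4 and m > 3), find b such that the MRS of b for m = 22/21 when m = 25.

MU_b = 2·(b−4)·(m−3)^3, MU_m = 3·(b−4)^2·(m−3)^2.
MRS = (2/3)·(m−3)/(b−4).
Substitute m = 25: MRS = (44/3)/(b − 4). Setting this equal to 22/21 gives b − 4 = (44/3)/(22/21) = 14, so b = 18.

b = 18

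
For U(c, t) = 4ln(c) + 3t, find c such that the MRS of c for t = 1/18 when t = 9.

c = 24

MU_c = 4/c, MU_t = 3.
MRS = 4/c ÷ 3.
MRS depends only on c: (4/3)/c = 1/18 ⇒ c = (4/3)/(1/18) = 24.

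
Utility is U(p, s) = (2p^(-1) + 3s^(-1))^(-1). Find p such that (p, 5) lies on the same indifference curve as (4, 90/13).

p = 6

U depends on (p, s) only through S = 2p^(-1) + 3s^(-1), so equal utility means equal S. At (4, 90/13): S = 14/15.
With s = 5: 3·5^(-1) = 0.6, so 2p^(-1) = 14/15 − 0.6 = 1/3, i.e. p^(-1) = 1/6.
Hence p = 1/(1/6) = 6.
Check: U(6, 5) = 1.0714.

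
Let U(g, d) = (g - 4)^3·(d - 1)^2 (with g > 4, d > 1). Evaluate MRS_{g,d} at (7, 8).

MRS = 3.5

MU_g = 3·(g−4)^2·(d−1)^2, MU_d = 2·(g−4)^3·(d−1).
MRS = (3/2)·(d−1)/(g−4).
At (7, 8): MRS = 3.5.
So at (7, 8) the consumer would give up 3.5 units of d for one more unit of g.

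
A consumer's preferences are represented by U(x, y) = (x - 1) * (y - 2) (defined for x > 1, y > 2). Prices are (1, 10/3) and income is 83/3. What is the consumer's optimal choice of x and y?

x* = 11, y* = 5

MU_x = (y−2), MU_y = (x−1).
MRS = (y−2)/(x−1).
Tangency: set MRS = p_x/p_y = 1/(10/3) = 0.3.
So (y − 2)/(x − 1) = 0.3, i.e. (y − 2) = 0.3·(x − 1).
Rewrite the budget in excess-of-subsistence terms: 1·(x − 1) + (10/3)·(y − 2) = 83/3 − 1·1 − (10/3)·2 = 20.
Substituting, 2·(x − 1) = 20, so x − 1 = 10 and x* = 11.
Then y − 2 = 0.3·10 = 3, so y* = 5.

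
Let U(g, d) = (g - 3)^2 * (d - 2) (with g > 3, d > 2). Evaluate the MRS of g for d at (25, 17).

MU_g = 2·(g−3)·(d−2), MU_d = (g−3)^2.
MRS = (2/1)·(d−2)/(g−3).
At (25, 17): MRS = 15/11.
That is, one extra unit of g is worth 15/11 units of d at the margin.

MRS = 15/11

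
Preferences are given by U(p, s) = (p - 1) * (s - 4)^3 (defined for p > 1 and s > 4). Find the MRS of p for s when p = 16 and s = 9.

MU_p = (s−4)^3, MU_s = 3·(p−1)·(s−4)^2.
MRS = (1/3)·(s−4)/(p−1).
At (16, 9): MRS = 1/9.
So at (16, 9) the consumer would give up 1/9 units of s for one more unit of p.

MRS = 1/9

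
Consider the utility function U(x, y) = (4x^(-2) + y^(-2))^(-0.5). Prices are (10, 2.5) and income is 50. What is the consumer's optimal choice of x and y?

For CES with ρ = -2, MRS = (4/1)·(y/x)^3.
Tangency: set MRS = p_x/p_y = 10/2.5 = 4.
So (y/x)^3 = 1; taking the cube root, y/x = 1, i.e. y = x.
Substitute into the budget 10·x + 2.5·y = 50: 12.5·x = 50, so x* = 4 and y* = 4.

x* = 4, y* = 4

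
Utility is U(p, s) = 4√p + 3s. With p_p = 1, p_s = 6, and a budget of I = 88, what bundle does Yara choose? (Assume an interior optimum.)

p* = 16, s* = 12

MU_p = 4/(2√p), MU_s = 3.
MRS = 4/(2√p) ÷ 3.
Tangency: set MRS = p_p/p_s = 1/6.
MRS depends only on p: (2/3)/√p = 1/6 ⇒ √p = (2/3)/(1/6) = 4 ⇒ p* = 16.
From the budget, 6·s = 88 − 1·16 = 72, so s* = 12.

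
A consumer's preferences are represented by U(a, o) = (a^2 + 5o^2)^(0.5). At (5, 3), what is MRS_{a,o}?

MRS = 1/3

For CES with ρ = 2, MRS = (1/5)·(o/a)^(-1).
At (5, 3): MRS = 1/3.
So at (5, 3) the consumer would give up 1/3 units of o for one more unit of a.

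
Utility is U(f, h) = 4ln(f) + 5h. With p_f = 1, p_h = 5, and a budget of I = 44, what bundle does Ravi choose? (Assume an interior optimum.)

MU_f = 4/f, MU_h = 5.
MRS = 4/f ÷ 5.
Tangency: set MRS = p_f/p_h = 1/5 = 0.2.
MRS depends only on f: 0.8/f = 0.2 ⇒ f* = 0.8/0.2 = 4.
From the budget, 5·h = 44 − 1·4 = 40, so h* = 8.

f* = 4, h* = 8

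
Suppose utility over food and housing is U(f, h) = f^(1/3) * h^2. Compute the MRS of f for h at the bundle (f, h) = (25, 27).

MRS = 9/50

MU_f = 1/3·f^(-2/3)·h^2 and MU_h = 2·f^(1/3)·h.
MRS = MU_f/MU_h = (1/6)·h/f.
At (25, 27): MRS = 9/50.
The indifference curve has slope −9/50 at this bundle.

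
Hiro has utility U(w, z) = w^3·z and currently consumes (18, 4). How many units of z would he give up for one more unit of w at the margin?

MU_w = 3·w^2·z and MU_z = w^3.
MRS = MU_w/MU_z = (3/1)·z/w.
At (18, 4): MRS = 2/3.
So at (18, 4) the consumer would give up 2/3 units of z for one more unit of w.

MRS = 2/3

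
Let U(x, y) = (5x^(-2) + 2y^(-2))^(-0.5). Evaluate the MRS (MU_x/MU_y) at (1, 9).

For CES with ρ = -2, MRS = (5/2)·(y/x)^3.
At (1, 9): MRS = 1822.5.
The indifference curve has slope −1822.5 at this bundle.

MRS = 1822.5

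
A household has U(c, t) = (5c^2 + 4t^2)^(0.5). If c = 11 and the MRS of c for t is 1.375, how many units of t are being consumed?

t = 10

For CES with ρ = 2, MRS = (5/4)·(t/c)^(-1).
Setting (5/4)·(t/11)^(-1) = 1.375 gives (t/11)^(-1) = 1.1, so t/11 = 10/11 and t = 10.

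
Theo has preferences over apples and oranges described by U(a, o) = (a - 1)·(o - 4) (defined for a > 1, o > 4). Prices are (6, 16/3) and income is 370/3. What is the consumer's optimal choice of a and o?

MU_a = (o−4), MU_o = (a−1).
MRS = (o−4)/(a−1).
Tangency: set MRS = p_a/p_o = 6/(16/3) = 1.125.
So (o − 4)/(a − 1) = 1.125, i.e. (o − 4) = 1.125·(a − 1).
Rewrite the budget in excess-of-subsistence terms: 6·(a − 1) + (16/3)·(o − 4) = 370/3 − 6·1 − (16/3)·4 = 96.
Substituting, 12·(a − 1) = 96, so a − 1 = 8 and a* = 9.
Then o − 4 = 1.125·8 = 9, so o* = 13.

a* = 9, o* = 13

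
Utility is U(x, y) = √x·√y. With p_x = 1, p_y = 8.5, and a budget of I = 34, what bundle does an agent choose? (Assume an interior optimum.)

x* = 17, y* = 2

MU_x = 0.5·x^(-0.5)·√y and MU_y = 0.5·√x·y^(-0.5).
MRS = MU_x/MU_y = y/x.
Tangency: set MRS = p_x/p_y = 1/8.5 = 2/17.
So y/x = 2/17, i.e. y = (2/17)·x.
Substitute into the budget 1·x + 8.5·y = 34: 2·x = 34, so x* = 17.
Then y* = (2/17)·17 = 2.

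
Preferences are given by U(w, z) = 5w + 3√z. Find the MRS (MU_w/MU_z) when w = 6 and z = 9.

MU_w = 5, MU_z = 3/(2√z).
MRS = 5 ÷ (3/(2√z)).
At (6, 9): MRS = 10.
So at (6, 9) the consumer would give up 10 units of z for one more unit of w.

MRS = 10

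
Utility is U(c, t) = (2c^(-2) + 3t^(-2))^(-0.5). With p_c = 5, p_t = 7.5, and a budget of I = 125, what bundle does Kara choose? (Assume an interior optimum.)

c* = 10, t* = 10

For CES with ρ = -2, MRS = (2/3)·(t/c)^3.
Tangency: set MRS = p_c/p_t = 5/7.5 = 2/3.
So (t/c)^3 = 1; taking the cube root, t/c = 1, i.e. t = c.
Substitute into the budget 5·c + 7.5·t = 125: 12.5·c = 125, so c* = 10 and t* = 10.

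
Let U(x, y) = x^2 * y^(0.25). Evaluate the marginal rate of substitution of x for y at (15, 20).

MRS = 32/3

MU_x = 2·x·y^(0.25) and MU_y = 0.25·x^2·y^(-0.75).
MRS = MU_x/MU_y = (8)·y/x.
At (15, 20): MRS = 32/3.
So at (15, 20) the consumer would give up 32/3 units of y for one more unit of x.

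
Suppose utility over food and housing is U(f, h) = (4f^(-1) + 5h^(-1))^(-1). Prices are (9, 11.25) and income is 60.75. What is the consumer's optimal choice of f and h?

For CES with ρ = -1, MRS = (4/5)·(h/f)^2.
Tangency: set MRS = p_f/p_h = 9/11.25 = 0.8.
So (h/f)^2 = 1; taking the square root, h/f = 1, i.e. h = f.
Substitute into the budget 9·f + 11.25·h = 60.75: 20.25·f = 60.75, so f* = 3 and h* = 3.

f* = 3, h* = 3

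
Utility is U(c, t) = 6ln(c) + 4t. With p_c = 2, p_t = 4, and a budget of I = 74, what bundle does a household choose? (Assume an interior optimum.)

c* = 3, t* = 17

MU_c = 6/c, MU_t = 4.
MRS = 6/c ÷ 4.
Tangency: set MRS = p_c/p_t = 2/4 = 0.5.
MRS depends only on c: 1.5/c = 0.5 ⇒ c* = 1.5/0.5 = 3.
From the budget, 4·t = 74 − 2·3 = 68, so t* = 17.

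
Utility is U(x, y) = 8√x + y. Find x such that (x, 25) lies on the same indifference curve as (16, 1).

x = 1

U(16, 1) = 33.
Set U(x, 25) = 33 and solve.
With y = 25: 8√x = 33 − 25 = 8, so √x = 1 and x = 1.
Check: U(1, 25) = 33.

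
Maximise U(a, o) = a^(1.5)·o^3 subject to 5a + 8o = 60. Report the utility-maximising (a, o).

MU_a = 1.5·√a·o^3 and MU_o = 3·a^(1.5)·o^2.
MRS = MU_a/MU_o = (0.5)·o/a.
Tangency: set MRS = p_a/p_o = 5/8 = 0.625.
So (0.5)·o/a = 0.625, i.e. o = 1.25·a.
Substitute into the budget 5·a + 8·o = 60: 15·a = 60, so a* = 4.
Then o* = 1.25·4 = 5.

a* = 4, o* = 5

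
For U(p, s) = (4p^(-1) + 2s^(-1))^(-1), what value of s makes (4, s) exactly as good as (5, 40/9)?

s = 8

U depends on (p, s) only through S = 4p^(-1) + 2s^(-1), so equal utility means equal S. At (5, 40/9): S = 1.25.
With p = 4: 4·4^(-1) = 1, so 2s^(-1) = 1.25 − 1 = 0.25, i.e. s^(-1) = 0.125.
Hence s = 1/0.125 = 8.
Check: U(4, 8) = 0.8.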